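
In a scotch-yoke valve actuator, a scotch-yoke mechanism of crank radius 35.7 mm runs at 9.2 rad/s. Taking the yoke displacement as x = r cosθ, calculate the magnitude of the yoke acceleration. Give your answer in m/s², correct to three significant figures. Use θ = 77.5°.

ω = 9.2 rad/s
x = r cosθ ⇒ ẍ = −rω² cosθ (ω constant).
|a| = rω²|cosθ| = 0.0357·(9.2)²·|cos 77.5°| = 0.654 m/s².

0.654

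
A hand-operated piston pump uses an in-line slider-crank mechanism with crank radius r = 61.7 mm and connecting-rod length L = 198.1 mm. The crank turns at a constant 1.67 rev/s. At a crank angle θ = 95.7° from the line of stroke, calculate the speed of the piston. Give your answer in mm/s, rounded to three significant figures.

ω = 2π·1.67 = 10.49 rad/s
For an in-line slider-crank, x = r cosθ + √(L² − r² sin²θ), so v = −rω sinθ·[1 + r cosθ/√(L² − r² sin²θ)].
With r = 0.0617 m, L = 0.1981 m, θ = 95.7°: √(L² − r² sin²θ) = 0.18835 m.
v = −0.0617·10.49·0.99506·[1 + 0.0617·-0.09932/0.18835] = -0.62325 m/s.
|v| = 0.62325 m/s = 623.25 mm/s.

623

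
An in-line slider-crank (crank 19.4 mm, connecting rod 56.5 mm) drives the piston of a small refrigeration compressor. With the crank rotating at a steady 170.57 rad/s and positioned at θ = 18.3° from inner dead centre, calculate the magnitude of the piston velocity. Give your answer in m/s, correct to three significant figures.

1.38

ω = 170.6 rad/s
For an in-line slider-crank, x = r cosθ + √(L² − r² sin²θ), so v = −rω sinθ·[1 + r cosθ/√(L² − r² sin²θ)].
With r = 0.0194 m, L = 0.0565 m, θ = 18.3°: √(L² − r² sin²θ) = 0.056171 m.
v = −0.0194·170.6·0.31399·[1 + 0.0194·0.94943/0.056171] = -1.3797 m/s.
|v| = 1.3797 m/s.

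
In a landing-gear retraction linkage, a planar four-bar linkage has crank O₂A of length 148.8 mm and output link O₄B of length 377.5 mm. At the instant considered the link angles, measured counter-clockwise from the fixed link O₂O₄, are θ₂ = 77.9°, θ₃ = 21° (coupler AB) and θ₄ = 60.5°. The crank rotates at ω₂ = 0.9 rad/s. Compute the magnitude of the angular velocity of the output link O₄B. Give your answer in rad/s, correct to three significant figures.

ω₂ = 0.9 rad/s
Differentiating the loop-closure r₂e^{iθ₂}+r₃e^{iθ₃}=r₁+r₄e^{iθ₄} gives r₂ω₂e^{iθ₂}+r₃ω₃e^{iθ₃}=r₄ω₄e^{iθ₄}.
Eliminating the other unknown: ω₄ = r₂ω₂ sin(θ₂−θ₃) / [r₄ sin(θ₄−θ₃)].
Numerator sine = +0.83772; denominator sine = +0.63608.
Result = 0.1488·0.9·(+0.83772) / (0.3775·(+0.63608)) = +0.46721 rad/s; magnitude 0.46721 rad/s.

0.467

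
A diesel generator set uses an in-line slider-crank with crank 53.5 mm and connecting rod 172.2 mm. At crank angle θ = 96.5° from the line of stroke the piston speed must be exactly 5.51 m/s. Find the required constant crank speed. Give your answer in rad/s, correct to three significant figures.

108

For an in-line slider-crank, |v_piston| = rω|sinθ|·[1 + r cosθ/√(L² − r² sin²θ)].
With r = 0.0535 m, L = 0.1722 m, θ = 96.5°: the bracketed kinematic factor |dx/dθ| = 0.051191 m.
ω = v/|dx/dθ| = 5.51/0.051191 = 107.64 rad/s.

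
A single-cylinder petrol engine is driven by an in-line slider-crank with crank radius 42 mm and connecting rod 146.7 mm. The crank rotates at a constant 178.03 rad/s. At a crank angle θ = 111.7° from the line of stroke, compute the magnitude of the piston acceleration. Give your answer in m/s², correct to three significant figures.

775

ω = 178 rad/s
x(θ) = r cosθ + √(L² − r² sin²θ); with ω constant, a = ω²·d²x/dθ².
d²x/dθ² = −r cosθ − r²(cos2θ)/√u − r⁴ sin²2θ/(4u^{3/2}),  u = L² − r² sin²θ = 0.0199981 m².
Substituting r = 0.042 m, L = 0.1467 m, θ = 111.7°: d²x/dθ² = +0.024463 m.
a = ω²·d²x/dθ² = (178)²·(+0.024463) = +775.34 m/s²;  |a| = 775.34 m/s².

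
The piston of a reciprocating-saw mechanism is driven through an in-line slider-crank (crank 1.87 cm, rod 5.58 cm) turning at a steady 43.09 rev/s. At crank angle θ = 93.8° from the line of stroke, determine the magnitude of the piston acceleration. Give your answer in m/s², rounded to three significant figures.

574

ω = 2π·43.1 = 270.7 rad/s
x(θ) = r cosθ + √(L² − r² sin²θ); with ω constant, a = ω²·d²x/dθ².
d²x/dθ² = −r cosθ − r²(cos2θ)/√u − r⁴ sin²2θ/(4u^{3/2}),  u = L² − r² sin²θ = 0.00276549 m².
Substituting r = 0.0187 m, L = 0.0558 m, θ = 93.8°: d²x/dθ² = +0.0078269 m.
a = ω²·d²x/dθ² = (270.7)²·(+0.0078269) = +573.72 m/s²;  |a| = 573.72 m/s².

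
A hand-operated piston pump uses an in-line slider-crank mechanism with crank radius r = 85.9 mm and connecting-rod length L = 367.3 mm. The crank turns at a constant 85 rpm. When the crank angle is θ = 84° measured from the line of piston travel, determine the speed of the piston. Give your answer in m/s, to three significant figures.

0.780

ω = 2π·85/60 = 8.901 rad/s
For an in-line slider-crank, x = r cosθ + √(L² − r² sin²θ), so v = −rω sinθ·[1 + r cosθ/√(L² − r² sin²θ)].
With r = 0.0859 m, L = 0.3673 m, θ = 84°: √(L² − r² sin²θ) = 0.35723 m.
v = −0.0859·8.901·0.99452·[1 + 0.0859·0.10453/0.35723] = -0.77954 m/s.
|v| = 0.77954 m/s.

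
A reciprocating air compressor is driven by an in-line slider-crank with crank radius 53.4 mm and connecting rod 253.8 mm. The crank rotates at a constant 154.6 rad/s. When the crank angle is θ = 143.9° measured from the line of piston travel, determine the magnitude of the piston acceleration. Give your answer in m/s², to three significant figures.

946

ω = 154.6 rad/s
x(θ) = r cosθ + √(L² − r² sin²θ); with ω constant, a = ω²·d²x/dθ².
d²x/dθ² = −r cosθ − r²(cos2θ)/√u − r⁴ sin²2θ/(4u^{3/2}),  u = L² − r² sin²θ = 0.0634245 m².
Substituting r = 0.0534 m, L = 0.2538 m, θ = 143.9°: d²x/dθ² = +0.03957 m.
a = ω²·d²x/dθ² = (154.6)²·(+0.03957) = +945.77 m/s²;  |a| = 945.77 m/s².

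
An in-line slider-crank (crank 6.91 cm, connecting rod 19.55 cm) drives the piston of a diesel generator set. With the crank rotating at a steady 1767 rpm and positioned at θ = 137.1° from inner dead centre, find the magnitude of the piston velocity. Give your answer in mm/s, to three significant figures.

ω = 2π·1767/60 = 185 rad/s
For an in-line slider-crank, x = r cosθ + √(L² − r² sin²θ), so v = −rω sinθ·[1 + r cosθ/√(L² − r² sin²θ)].
With r = 0.0691 m, L = 0.1955 m, θ = 137.1°: √(L² − r² sin²θ) = 0.18976 m.
v = −0.0691·185·0.68072·[1 + 0.0691·-0.73254/0.18976] = -6.3821 m/s.
|v| = 6.3821 m/s = 6382.1 mm/s.

6380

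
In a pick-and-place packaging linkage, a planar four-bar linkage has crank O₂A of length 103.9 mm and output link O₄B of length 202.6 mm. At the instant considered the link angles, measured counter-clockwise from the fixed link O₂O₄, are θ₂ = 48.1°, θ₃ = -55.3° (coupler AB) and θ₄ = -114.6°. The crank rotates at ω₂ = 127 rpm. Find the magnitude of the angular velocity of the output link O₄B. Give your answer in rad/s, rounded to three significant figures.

ω₂ = 13.3 rad/s (from 127 rpm).
Differentiating the loop-closure r₂e^{iθ₂}+r₃e^{iθ₃}=r₁+r₄e^{iθ₄} gives r₂ω₂e^{iθ₂}+r₃ω₃e^{iθ₃}=r₄ω₄e^{iθ₄}.
Eliminating the other unknown: ω₄ = r₂ω₂ sin(θ₂−θ₃) / [r₄ sin(θ₄−θ₃)].
Numerator sine = +0.97278; denominator sine = -0.85985.
Result = 0.1039·13.3·(+0.97278) / (0.2026·(-0.85985)) = -7.7161 rad/s; magnitude 7.7161 rad/s.

7.72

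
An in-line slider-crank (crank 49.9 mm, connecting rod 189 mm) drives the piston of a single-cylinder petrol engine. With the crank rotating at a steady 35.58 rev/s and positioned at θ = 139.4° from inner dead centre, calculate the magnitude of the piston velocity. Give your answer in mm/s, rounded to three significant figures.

5780

ω = 2π·35.6 = 223.6 rad/s
For an in-line slider-crank, x = r cosθ + √(L² − r² sin²θ), so v = −rω sinθ·[1 + r cosθ/√(L² − r² sin²θ)].
With r = 0.0499 m, L = 0.189 m, θ = 139.4°: √(L² − r² sin²θ) = 0.18619 m.
v = −0.0499·223.6·0.65077·[1 + 0.0499·-0.75927/0.18619] = -5.7824 m/s.
|v| = 5.7824 m/s = 5782.4 mm/s.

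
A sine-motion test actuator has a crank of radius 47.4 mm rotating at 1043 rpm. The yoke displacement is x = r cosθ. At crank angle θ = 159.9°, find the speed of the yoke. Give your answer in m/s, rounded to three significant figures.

1.78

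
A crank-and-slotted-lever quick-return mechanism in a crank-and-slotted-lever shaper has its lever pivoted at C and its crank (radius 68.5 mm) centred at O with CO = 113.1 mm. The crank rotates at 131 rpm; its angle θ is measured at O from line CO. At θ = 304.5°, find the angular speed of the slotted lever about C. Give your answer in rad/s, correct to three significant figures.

ω = 13.72 rad/s (from 131 rpm).
Crank pin A relative to C: A = (d + r cosθ, r sinθ); lever angle φ = atan2(r sinθ, d + r cosθ).
Differentiating tanφ: φ̇ = rω(d cosθ + r)/(d² + r² + 2dr cosθ).
d² + r² + 2dr cosθ = |CA|² = 0.0262602 m²;  d cosθ + r = +0.13256 m.
|ω_lever| = |0.0685·13.72·+0.13256| / 0.0262602 = 4.7436 rad/s.

4.74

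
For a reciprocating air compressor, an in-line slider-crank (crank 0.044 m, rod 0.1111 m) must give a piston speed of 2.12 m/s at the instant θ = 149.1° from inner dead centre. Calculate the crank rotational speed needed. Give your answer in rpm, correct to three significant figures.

1370

For an in-line slider-crank, |v_piston| = rω|sinθ|·[1 + r cosθ/√(L² − r² sin²θ)].
With r = 0.044 m, L = 0.1111 m, θ = 149.1°: the bracketed kinematic factor |dx/dθ| = 0.014753 m.
ω = v/|dx/dθ| = 2.12/0.014753 = 143.7 rad/s.
N = 60ω/(2π) = 1372.2 rpm.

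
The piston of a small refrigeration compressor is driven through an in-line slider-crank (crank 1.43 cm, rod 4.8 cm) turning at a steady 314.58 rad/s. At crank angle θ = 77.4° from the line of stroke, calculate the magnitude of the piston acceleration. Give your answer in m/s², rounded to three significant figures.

ω = 314.6 rad/s
x(θ) = r cosθ + √(L² − r² sin²θ); with ω constant, a = ω²·d²x/dθ².
d²x/dθ² = −r cosθ − r²(cos2θ)/√u − r⁴ sin²2θ/(4u^{3/2}),  u = L² − r² sin²θ = 0.00210924 m².
Substituting r = 0.0143 m, L = 0.048 m, θ = 77.4°: d²x/dθ² = +0.00088978 m.
a = ω²·d²x/dθ² = (314.6)²·(+0.00088978) = +88.053 m/s²;  |a| = 88.053 m/s².

88.1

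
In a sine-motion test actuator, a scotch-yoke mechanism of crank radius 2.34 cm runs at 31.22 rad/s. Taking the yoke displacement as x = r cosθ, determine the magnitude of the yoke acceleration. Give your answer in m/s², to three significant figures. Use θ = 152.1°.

ω = 31.22 rad/s
x = r cosθ ⇒ ẍ = −rω² cosθ (ω constant).
|a| = rω²|cosθ| = 0.0234·(31.22)²·|cos 152.1°| = 20.157 m/s².

20.2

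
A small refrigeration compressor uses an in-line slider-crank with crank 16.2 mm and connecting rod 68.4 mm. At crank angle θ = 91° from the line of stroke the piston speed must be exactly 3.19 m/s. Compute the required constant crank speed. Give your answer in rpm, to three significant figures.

1890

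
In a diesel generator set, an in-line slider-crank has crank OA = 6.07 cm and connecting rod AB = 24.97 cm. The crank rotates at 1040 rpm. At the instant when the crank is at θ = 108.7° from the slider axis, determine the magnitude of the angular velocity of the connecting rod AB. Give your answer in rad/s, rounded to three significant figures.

8.72

ω = 108.9 rad/s (converted from 1040 rpm).
The rod makes angle φ with the slider axis where L sinφ = r sinθ; differentiating, L cosφ·φ̇ = r ω cosθ.
L cosφ = √(L² − r² sin²θ) = 0.24299 m.
|ω_rod| = r ω |cosθ| / √(L² − r² sin²θ) = 0.0607·108.9·0.32061/0.24299 = 8.7225 rad/s.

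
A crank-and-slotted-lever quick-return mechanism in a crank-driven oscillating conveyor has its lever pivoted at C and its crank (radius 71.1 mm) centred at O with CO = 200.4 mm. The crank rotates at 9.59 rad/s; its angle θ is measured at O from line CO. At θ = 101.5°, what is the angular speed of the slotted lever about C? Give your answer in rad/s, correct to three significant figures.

0.537

ω = 9.59 rad/s
Crank pin A relative to C: A = (d + r cosθ, r sinθ); lever angle φ = atan2(r sinθ, d + r cosθ).
Differentiating tanφ: φ̇ = rω(d cosθ + r)/(d² + r² + 2dr cosθ).
d² + r² + 2dr cosθ = |CA|² = 0.039534 m²;  d cosθ + r = +0.031147 m.
|ω_lever| = |0.0711·9.59·+0.031147| / 0.039534 = 0.53719 rad/s.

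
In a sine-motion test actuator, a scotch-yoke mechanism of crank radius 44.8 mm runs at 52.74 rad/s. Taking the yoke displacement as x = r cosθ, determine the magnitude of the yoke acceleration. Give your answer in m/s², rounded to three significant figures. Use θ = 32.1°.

ω = 52.74 rad/s
x = r cosθ ⇒ ẍ = −rω² cosθ (ω constant).
|a| = rω²|cosθ| = 0.0448·(52.74)²·|cos 32.1°| = 105.56 m/s².

106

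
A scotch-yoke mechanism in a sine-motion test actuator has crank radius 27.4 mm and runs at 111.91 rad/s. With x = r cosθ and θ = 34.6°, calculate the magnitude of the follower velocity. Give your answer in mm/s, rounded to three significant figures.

1740

ω = 111.9 rad/s
x = r cosθ ⇒ ẋ = −rω sinθ.
|v| = rω|sinθ| = 0.0274·111.9·|sin 34.6°| = 1.7412 m/s = 1741.2 mm/s.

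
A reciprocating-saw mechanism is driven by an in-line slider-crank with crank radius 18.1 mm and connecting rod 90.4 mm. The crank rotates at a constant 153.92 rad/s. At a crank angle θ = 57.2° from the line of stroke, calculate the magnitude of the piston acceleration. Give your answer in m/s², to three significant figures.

197

ω = 153.9 rad/s
x(θ) = r cosθ + √(L² − r² sin²θ); with ω constant, a = ω²·d²x/dθ².
d²x/dθ² = −r cosθ − r²(cos2θ)/√u − r⁴ sin²2θ/(4u^{3/2}),  u = L² − r² sin²θ = 0.00794069 m².
Substituting r = 0.0181 m, L = 0.0904 m, θ = 57.2°: d²x/dθ² = -0.0083176 m.
a = ω²·d²x/dθ² = (153.9)²·(-0.0083176) = -197.06 m/s²;  |a| = 197.06 m/s².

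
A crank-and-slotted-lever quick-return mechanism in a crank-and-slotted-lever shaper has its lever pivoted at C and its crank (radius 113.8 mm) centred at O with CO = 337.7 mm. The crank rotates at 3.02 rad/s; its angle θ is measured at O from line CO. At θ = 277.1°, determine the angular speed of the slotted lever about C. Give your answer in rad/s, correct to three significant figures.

0.392

ω = 3.02 rad/s
Crank pin A relative to C: A = (d + r cosθ, r sinθ); lever angle φ = atan2(r sinθ, d + r cosθ).
Differentiating tanφ: φ̇ = rω(d cosθ + r)/(d² + r² + 2dr cosθ).
d² + r² + 2dr cosθ = |CA|² = 0.136492 m²;  d cosθ + r = +0.15554 m.
|ω_lever| = |0.1138·3.02·+0.15554| / 0.136492 = 0.39164 rad/s.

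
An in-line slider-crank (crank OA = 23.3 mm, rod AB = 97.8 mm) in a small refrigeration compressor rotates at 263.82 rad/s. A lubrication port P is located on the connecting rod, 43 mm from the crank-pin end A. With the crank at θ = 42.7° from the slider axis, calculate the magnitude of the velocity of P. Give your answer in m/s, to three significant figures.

5.16

ω = 263.8 rad/s.  Crank-pin speed |V_A| = rω = 6.147 m/s, perpendicular to OA.
Rod angle: sinφ = −(r/L) sinθ ⇒ φ = -9.298°; ω_rod = −rω cosθ/√(L²−r²sin²θ) = -46.806 rad/s.
V_P = V_A + ω_rod × AP, with AP = 0.043 m along the rod.
Components: V_Px = −rω sinθ − a·ω_rod·sinφ = -4.4938 m/s;  V_Py = rω cosθ + a·ω_rod·cosφ = +2.5313 m/s.
|V_P| = √(V_Px² + V_Py²) = 5.1577 m/s.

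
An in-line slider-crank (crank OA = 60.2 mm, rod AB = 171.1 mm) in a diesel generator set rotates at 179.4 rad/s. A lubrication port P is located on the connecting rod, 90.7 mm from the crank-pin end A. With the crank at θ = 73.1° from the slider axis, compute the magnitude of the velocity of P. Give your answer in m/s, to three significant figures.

11.0

ω = 179.4 rad/s.  Crank-pin speed |V_A| = rω = 10.8 m/s, perpendicular to OA.
Rod angle: sinφ = −(r/L) sinθ ⇒ φ = -19.673°; ω_rod = −rω cosθ/√(L²−r²sin²θ) = -19.487 rad/s.
V_P = V_A + ω_rod × AP, with AP = 0.0907 m along the rod.
Components: V_Px = −rω sinθ − a·ω_rod·sinφ = -10.928 m/s;  V_Py = rω cosθ + a·ω_rod·cosφ = +1.4753 m/s.
|V_P| = √(V_Px² + V_Py²) = 11.028 m/s.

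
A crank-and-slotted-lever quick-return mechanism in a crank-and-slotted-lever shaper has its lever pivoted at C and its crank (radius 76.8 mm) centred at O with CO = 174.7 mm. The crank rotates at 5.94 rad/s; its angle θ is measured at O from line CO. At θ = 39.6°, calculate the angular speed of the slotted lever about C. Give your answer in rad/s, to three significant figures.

1.69

ω = 5.94 rad/s
Crank pin A relative to C: A = (d + r cosθ, r sinθ); lever angle φ = atan2(r sinθ, d + r cosθ).
Differentiating tanφ: φ̇ = rω(d cosθ + r)/(d² + r² + 2dr cosθ).
d² + r² + 2dr cosθ = |CA|² = 0.0570942 m²;  d cosθ + r = +0.21141 m.
|ω_lever| = |0.0768·5.94·+0.21141| / 0.0570942 = 1.6892 rad/s.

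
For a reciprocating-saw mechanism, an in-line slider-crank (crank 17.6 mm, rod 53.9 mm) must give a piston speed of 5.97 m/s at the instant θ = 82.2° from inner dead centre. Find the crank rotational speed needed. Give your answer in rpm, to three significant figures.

3120

For an in-line slider-crank, |v_piston| = rω|sinθ|·[1 + r cosθ/√(L² − r² sin²θ)].
With r = 0.0176 m, L = 0.0539 m, θ = 82.2°: the bracketed kinematic factor |dx/dθ| = 0.018254 m.
ω = v/|dx/dθ| = 5.97/0.018254 = 327.06 rad/s.
N = 60ω/(2π) = 3123.1 rpm.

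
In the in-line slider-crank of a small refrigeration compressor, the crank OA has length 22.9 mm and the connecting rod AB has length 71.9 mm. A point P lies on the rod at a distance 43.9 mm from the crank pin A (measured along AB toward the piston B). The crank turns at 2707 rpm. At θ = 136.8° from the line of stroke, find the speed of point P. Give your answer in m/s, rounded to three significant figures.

ω = 283.5 rad/s.  Crank-pin speed |V_A| = rω = 6.4916 m/s, perpendicular to OA.
Rod angle: sinφ = −(r/L) sinθ ⇒ φ = -12.593°; ω_rod = −rω cosθ/√(L²−r²sin²θ) = +67.439 rad/s.
V_P = V_A + ω_rod × AP, with AP = 0.0439 m along the rod.
Components: V_Px = −rω sinθ − a·ω_rod·sinφ = -3.7983 m/s;  V_Py = rω cosθ + a·ω_rod·cosφ = -1.8429 m/s.
|V_P| = √(V_Px² + V_Py²) = 4.2218 m/s.

4.22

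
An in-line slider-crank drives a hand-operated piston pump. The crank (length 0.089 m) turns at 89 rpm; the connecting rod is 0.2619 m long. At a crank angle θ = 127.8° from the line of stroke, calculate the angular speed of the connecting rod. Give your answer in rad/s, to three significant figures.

ω = 9.32 rad/s (converted from 89 rpm).
The rod makes angle φ with the slider axis where L sinφ = r sinθ; differentiating, L cosφ·φ̇ = r ω cosθ.
L cosφ = √(L² − r² sin²θ) = 0.25228 m.
|ω_rod| = r ω |cosθ| / √(L² − r² sin²θ) = 0.089·9.32·0.61291/0.25228 = 2.0152 rad/s.

2.02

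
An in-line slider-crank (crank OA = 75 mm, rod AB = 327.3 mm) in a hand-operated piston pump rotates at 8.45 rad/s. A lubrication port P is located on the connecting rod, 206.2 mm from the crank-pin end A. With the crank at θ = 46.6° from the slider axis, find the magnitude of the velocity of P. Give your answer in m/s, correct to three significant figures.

0.532

ω = 8.45 rad/s.  Crank-pin speed |V_A| = rω = 0.63375 m/s, perpendicular to OA.
Rod angle: sinφ = −(r/L) sinθ ⇒ φ = -9.584°; ω_rod = −rω cosθ/√(L²−r²sin²θ) = -1.3492 rad/s.
V_P = V_A + ω_rod × AP, with AP = 0.2062 m along the rod.
Components: V_Px = −rω sinθ − a·ω_rod·sinφ = -0.50679 m/s;  V_Py = rω cosθ + a·ω_rod·cosφ = +0.16111 m/s.
|V_P| = √(V_Px² + V_Py²) = 0.53178 m/s.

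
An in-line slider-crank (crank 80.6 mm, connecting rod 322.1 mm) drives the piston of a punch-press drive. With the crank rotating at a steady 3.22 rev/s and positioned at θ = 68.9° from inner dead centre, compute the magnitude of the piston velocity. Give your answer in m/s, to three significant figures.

1.66

ω = 2π·3.22 = 20.23 rad/s
For an in-line slider-crank, x = r cosθ + √(L² − r² sin²θ), so v = −rω sinθ·[1 + r cosθ/√(L² − r² sin²θ)].
With r = 0.0806 m, L = 0.3221 m, θ = 68.9°: √(L² − r² sin²θ) = 0.3132 m.
v = −0.0806·20.23·0.93295·[1 + 0.0806·0.36000/0.3132] = -1.6623 m/s.
|v| = 1.6623 m/s.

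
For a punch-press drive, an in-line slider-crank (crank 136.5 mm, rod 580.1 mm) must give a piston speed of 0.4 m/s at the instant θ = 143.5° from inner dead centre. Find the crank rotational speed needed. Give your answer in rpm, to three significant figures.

58.2

For an in-line slider-crank, |v_piston| = rω|sinθ|·[1 + r cosθ/√(L² − r² sin²θ)].
With r = 0.1365 m, L = 0.5801 m, θ = 143.5°: the bracketed kinematic factor |dx/dθ| = 0.065683 m.
ω = v/|dx/dθ| = 0.4/0.065683 = 6.0899 rad/s.
N = 60ω/(2π) = 58.154 rpm.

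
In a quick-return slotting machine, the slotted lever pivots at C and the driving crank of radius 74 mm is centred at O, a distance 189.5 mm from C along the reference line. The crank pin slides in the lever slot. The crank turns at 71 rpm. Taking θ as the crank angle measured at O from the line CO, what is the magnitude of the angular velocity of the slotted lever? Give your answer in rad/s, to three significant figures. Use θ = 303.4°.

ω = 7.435 rad/s (from 71 rpm).
Crank pin A relative to C: A = (d + r cosθ, r sinθ); lever angle φ = atan2(r sinθ, d + r cosθ).
Differentiating tanφ: φ̇ = rω(d cosθ + r)/(d² + r² + 2dr cosθ).
d² + r² + 2dr cosθ = |CA|² = 0.056825 m²;  d cosθ + r = +0.17832 m.
|ω_lever| = |0.074·7.435·+0.17832| / 0.056825 = 1.7265 rad/s.

1.73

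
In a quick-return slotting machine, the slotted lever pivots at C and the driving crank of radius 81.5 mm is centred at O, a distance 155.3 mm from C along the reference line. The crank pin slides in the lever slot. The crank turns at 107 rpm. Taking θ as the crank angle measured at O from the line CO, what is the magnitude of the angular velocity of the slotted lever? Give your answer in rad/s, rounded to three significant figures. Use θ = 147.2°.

ω = 11.21 rad/s (from 107 rpm).
Crank pin A relative to C: A = (d + r cosθ, r sinθ); lever angle φ = atan2(r sinθ, d + r cosθ).
Differentiating tanφ: φ̇ = rω(d cosθ + r)/(d² + r² + 2dr cosθ).
d² + r² + 2dr cosθ = |CA|² = 0.00948232 m²;  d cosθ + r = -0.04904 m.
|ω_lever| = |0.0815·11.21·-0.04904| / 0.00948232 = 4.7229 rad/s.

4.72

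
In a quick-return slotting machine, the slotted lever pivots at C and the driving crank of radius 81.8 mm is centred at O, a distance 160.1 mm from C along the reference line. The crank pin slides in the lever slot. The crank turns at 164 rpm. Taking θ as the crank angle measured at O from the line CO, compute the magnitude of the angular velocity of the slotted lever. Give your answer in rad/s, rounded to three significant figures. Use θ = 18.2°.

ω = 17.17 rad/s (from 164 rpm).
Crank pin A relative to C: A = (d + r cosθ, r sinθ); lever angle φ = atan2(r sinθ, d + r cosθ).
Differentiating tanφ: φ̇ = rω(d cosθ + r)/(d² + r² + 2dr cosθ).
d² + r² + 2dr cosθ = |CA|² = 0.0572053 m²;  d cosθ + r = +0.23389 m.
|ω_lever| = |0.0818·17.17·+0.23389| / 0.0572053 = 5.7438 rad/s.

5.74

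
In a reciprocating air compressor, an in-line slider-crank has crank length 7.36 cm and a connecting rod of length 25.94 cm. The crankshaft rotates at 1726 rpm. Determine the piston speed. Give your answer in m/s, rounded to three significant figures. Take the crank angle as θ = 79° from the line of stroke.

ω = 2π·1726/60 = 180.7 rad/s
For an in-line slider-crank, x = r cosθ + √(L² − r² sin²θ), so v = −rω sinθ·[1 + r cosθ/√(L² − r² sin²θ)].
With r = 0.0736 m, L = 0.2594 m, θ = 79°: √(L² − r² sin²θ) = 0.24914 m.
v = −0.0736·180.7·0.98163·[1 + 0.0736·0.19081/0.24914] = -13.795 m/s.
|v| = 13.795 m/s.

13.8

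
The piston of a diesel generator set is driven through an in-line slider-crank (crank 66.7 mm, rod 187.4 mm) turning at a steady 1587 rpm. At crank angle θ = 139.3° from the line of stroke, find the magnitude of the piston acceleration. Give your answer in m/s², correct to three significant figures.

1270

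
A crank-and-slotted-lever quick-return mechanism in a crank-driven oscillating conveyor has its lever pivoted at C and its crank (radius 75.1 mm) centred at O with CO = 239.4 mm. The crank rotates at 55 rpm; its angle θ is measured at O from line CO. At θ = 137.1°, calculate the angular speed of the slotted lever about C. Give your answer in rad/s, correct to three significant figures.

ω = 5.76 rad/s (from 55 rpm).
Crank pin A relative to C: A = (d + r cosθ, r sinθ); lever angle φ = atan2(r sinθ, d + r cosθ).
Differentiating tanφ: φ̇ = rω(d cosθ + r)/(d² + r² + 2dr cosθ).
d² + r² + 2dr cosθ = |CA|² = 0.0366117 m²;  d cosθ + r = -0.10027 m.
|ω_lever| = |0.0751·5.76·-0.10027| / 0.0366117 = 1.1846 rad/s.

1.18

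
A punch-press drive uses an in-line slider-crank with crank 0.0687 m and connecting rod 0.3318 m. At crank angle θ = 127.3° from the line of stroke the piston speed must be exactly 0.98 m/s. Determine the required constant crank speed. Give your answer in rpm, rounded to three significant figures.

For an in-line slider-crank, |v_piston| = rω|sinθ|·[1 + r cosθ/√(L² − r² sin²θ)].
With r = 0.0687 m, L = 0.3318 m, θ = 127.3°: the bracketed kinematic factor |dx/dθ| = 0.047697 m.
ω = v/|dx/dθ| = 0.98/0.047697 = 20.546 rad/s.
N = 60ω/(2π) = 196.2 rpm.

196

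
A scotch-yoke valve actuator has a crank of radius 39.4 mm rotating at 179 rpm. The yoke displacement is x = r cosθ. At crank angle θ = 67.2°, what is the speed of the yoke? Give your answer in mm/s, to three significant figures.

ω = 18.74 rad/s (from 179 rpm).
x = r cosθ ⇒ ẋ = −rω sinθ.
|v| = rω|sinθ| = 0.0394·18.74·|sin 67.2°| = 0.68084 m/s = 680.84 mm/s.

681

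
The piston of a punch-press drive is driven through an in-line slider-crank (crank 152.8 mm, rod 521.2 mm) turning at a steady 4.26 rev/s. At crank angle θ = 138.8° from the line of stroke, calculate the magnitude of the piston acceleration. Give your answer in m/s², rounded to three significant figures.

77.3

ω = 2π·4.26 = 26.77 rad/s
x(θ) = r cosθ + √(L² − r² sin²θ); with ω constant, a = ω²·d²x/dθ².
d²x/dθ² = −r cosθ − r²(cos2θ)/√u − r⁴ sin²2θ/(4u^{3/2}),  u = L² − r² sin²θ = 0.261519 m².
Substituting r = 0.1528 m, L = 0.5212 m, θ = 138.8°: d²x/dθ² = +0.10793 m.
a = ω²·d²x/dθ² = (26.77)²·(+0.10793) = +77.325 m/s²;  |a| = 77.325 m/s².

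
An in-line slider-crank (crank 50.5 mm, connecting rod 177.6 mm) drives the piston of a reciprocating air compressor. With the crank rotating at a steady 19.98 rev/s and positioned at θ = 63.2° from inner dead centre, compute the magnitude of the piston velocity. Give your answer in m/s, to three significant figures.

6.41

ω = 2π·20 = 125.5 rad/s
For an in-line slider-crank, x = r cosθ + √(L² − r² sin²θ), so v = −rω sinθ·[1 + r cosθ/√(L² − r² sin²θ)].
With r = 0.0505 m, L = 0.1776 m, θ = 63.2°: √(L² − r² sin²θ) = 0.17178 m.
v = −0.0505·125.5·0.89259·[1 + 0.0505·0.45088/0.17178] = -6.4087 m/s.
|v| = 6.4087 m/s.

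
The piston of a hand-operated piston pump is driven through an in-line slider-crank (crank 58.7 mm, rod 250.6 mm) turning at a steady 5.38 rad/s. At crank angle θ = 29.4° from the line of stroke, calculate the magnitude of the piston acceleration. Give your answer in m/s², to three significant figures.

ω = 5.38 rad/s
x(θ) = r cosθ + √(L² − r² sin²θ); with ω constant, a = ω²·d²x/dθ².
d²x/dθ² = −r cosθ − r²(cos2θ)/√u − r⁴ sin²2θ/(4u^{3/2}),  u = L² − r² sin²θ = 0.06197 m².
Substituting r = 0.0587 m, L = 0.2506 m, θ = 29.4°: d²x/dθ² = -0.058451 m.
a = ω²·d²x/dθ² = (5.38)²·(-0.058451) = -1.6918 m/s²;  |a| = 1.6918 m/s².

1.69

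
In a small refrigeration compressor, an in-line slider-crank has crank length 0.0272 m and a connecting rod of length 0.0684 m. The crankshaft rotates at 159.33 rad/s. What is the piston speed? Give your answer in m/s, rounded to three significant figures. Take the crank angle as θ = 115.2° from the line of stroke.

ω = 159.3 rad/s
For an in-line slider-crank, x = r cosθ + √(L² − r² sin²θ), so v = −rω sinθ·[1 + r cosθ/√(L² − r² sin²θ)].
With r = 0.0272 m, L = 0.0684 m, θ = 115.2°: √(L² − r² sin²θ) = 0.063819 m.
v = −0.0272·159.3·0.90483·[1 + 0.0272·-0.42578/0.063819] = -3.2097 m/s.
|v| = 3.2097 m/s.

3.21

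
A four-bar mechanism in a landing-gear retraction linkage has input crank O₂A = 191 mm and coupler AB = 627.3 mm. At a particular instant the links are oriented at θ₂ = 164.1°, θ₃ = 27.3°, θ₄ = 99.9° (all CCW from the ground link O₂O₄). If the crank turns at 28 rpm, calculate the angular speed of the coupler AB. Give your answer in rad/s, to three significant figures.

ω₂ = 2.932 rad/s (from 28 rpm).
Differentiating the loop-closure r₂e^{iθ₂}+r₃e^{iθ₃}=r₁+r₄e^{iθ₄} gives r₂ω₂e^{iθ₂}+r₃ω₃e^{iθ₃}=r₄ω₄e^{iθ₄}.
Eliminating the other unknown: ω₃ = r₂ω₂ sin(θ₄−θ₂) / [r₃ sin(θ₃−θ₄)].
Numerator sine = -0.90032; denominator sine = -0.95424.
Result = 0.191·2.932·(-0.90032) / (0.6273·(-0.95424)) = +0.84233 rad/s; magnitude 0.84233 rad/s.

0.842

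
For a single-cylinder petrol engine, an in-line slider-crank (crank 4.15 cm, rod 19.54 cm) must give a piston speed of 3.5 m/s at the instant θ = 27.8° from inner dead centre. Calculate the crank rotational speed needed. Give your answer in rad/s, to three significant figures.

152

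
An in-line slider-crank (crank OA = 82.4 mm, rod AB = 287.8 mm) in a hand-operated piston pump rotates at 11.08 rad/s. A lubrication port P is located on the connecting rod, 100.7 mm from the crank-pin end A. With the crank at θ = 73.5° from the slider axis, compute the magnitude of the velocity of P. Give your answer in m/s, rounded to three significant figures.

0.917

ω = 11.08 rad/s.  Crank-pin speed |V_A| = rω = 0.91299 m/s, perpendicular to OA.
Rod angle: sinφ = −(r/L) sinθ ⇒ φ = -15.933°; ω_rod = −rω cosθ/√(L²−r²sin²θ) = -0.93698 rad/s.
V_P = V_A + ω_rod × AP, with AP = 0.1007 m along the rod.
Components: V_Px = −rω sinθ − a·ω_rod·sinφ = -0.9013 m/s;  V_Py = rω cosθ + a·ω_rod·cosφ = +0.16857 m/s.
|V_P| = √(V_Px² + V_Py²) = 0.91693 m/s.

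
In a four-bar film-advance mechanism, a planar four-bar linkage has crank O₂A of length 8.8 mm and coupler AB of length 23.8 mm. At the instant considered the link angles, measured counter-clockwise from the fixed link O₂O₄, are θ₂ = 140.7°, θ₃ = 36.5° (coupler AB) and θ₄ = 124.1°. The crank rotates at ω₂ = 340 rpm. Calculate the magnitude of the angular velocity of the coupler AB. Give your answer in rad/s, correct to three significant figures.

3.76

ω₂ = 35.6 rad/s (from 340 rpm).
Differentiating the loop-closure r₂e^{iθ₂}+r₃e^{iθ₃}=r₁+r₄e^{iθ₄} gives r₂ω₂e^{iθ₂}+r₃ω₃e^{iθ₃}=r₄ω₄e^{iθ₄}.
Eliminating the other unknown: ω₃ = r₂ω₂ sin(θ₄−θ₂) / [r₃ sin(θ₃−θ₄)].
Numerator sine = -0.28569; denominator sine = -0.99912.
Result = 0.0088·35.6·(-0.28569) / (0.0238·(-0.99912)) = +3.7643 rad/s; magnitude 3.7643 rad/s.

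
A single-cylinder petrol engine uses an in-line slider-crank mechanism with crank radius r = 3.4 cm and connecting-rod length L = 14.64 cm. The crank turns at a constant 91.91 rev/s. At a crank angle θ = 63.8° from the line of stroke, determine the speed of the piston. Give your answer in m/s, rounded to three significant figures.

ω = 2π·91.9 = 577.5 rad/s
For an in-line slider-crank, x = r cosθ + √(L² − r² sin²θ), so v = −rω sinθ·[1 + r cosθ/√(L² − r² sin²θ)].
With r = 0.034 m, L = 0.1464 m, θ = 63.8°: √(L² − r² sin²θ) = 0.14319 m.
v = −0.034·577.5·0.89726·[1 + 0.034·0.44151/0.14319] = -19.464 m/s.
|v| = 19.464 m/s.

19.5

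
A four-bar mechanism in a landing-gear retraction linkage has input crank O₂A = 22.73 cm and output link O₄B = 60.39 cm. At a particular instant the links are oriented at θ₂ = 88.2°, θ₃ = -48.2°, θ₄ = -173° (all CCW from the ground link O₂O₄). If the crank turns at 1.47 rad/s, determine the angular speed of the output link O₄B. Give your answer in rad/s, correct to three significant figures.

ω₂ = 1.47 rad/s
Differentiating the loop-closure r₂e^{iθ₂}+r₃e^{iθ₃}=r₁+r₄e^{iθ₄} gives r₂ω₂e^{iθ₂}+r₃ω₃e^{iθ₃}=r₄ω₄e^{iθ₄}.
Eliminating the other unknown: ω₄ = r₂ω₂ sin(θ₂−θ₃) / [r₄ sin(θ₄−θ₃)].
Numerator sine = +0.68962; denominator sine = -0.82115.
Result = 0.2273·1.47·(+0.68962) / (0.6039·(-0.82115)) = -0.46466 rad/s; magnitude 0.46466 rad/s.

0.465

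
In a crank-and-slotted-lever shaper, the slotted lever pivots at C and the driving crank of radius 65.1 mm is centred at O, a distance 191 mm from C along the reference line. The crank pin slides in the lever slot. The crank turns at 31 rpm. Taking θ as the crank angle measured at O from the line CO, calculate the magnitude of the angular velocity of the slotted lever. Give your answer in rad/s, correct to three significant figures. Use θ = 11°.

ω = 3.246 rad/s (from 31 rpm).
Crank pin A relative to C: A = (d + r cosθ, r sinθ); lever angle φ = atan2(r sinθ, d + r cosθ).
Differentiating tanφ: φ̇ = rω(d cosθ + r)/(d² + r² + 2dr cosθ).
d² + r² + 2dr cosθ = |CA|² = 0.0651303 m²;  d cosθ + r = +0.25259 m.
|ω_lever| = |0.0651·3.246·+0.25259| / 0.0651303 = 0.81961 rad/s.

0.820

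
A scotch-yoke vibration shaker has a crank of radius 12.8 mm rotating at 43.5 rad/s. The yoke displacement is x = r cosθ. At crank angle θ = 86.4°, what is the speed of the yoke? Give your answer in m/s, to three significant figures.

ω = 43.5 rad/s
x = r cosθ ⇒ ẋ = −rω sinθ.
|v| = rω|sinθ| = 0.0128·43.5·|sin 86.4°| = 0.5557 m/s.

0.556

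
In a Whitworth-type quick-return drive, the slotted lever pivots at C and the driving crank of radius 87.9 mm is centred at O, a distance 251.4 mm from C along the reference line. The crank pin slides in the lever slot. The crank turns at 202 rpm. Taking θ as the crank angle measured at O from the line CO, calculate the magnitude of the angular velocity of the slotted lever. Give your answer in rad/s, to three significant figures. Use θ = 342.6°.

5.39

ω = 21.15 rad/s (from 202 rpm).
Crank pin A relative to C: A = (d + r cosθ, r sinθ); lever angle φ = atan2(r sinθ, d + r cosθ).
Differentiating tanφ: φ̇ = rω(d cosθ + r)/(d² + r² + 2dr cosθ).
d² + r² + 2dr cosθ = |CA|² = 0.113102 m²;  d cosθ + r = +0.3278 m.
|ω_lever| = |0.0879·21.15·+0.3278| / 0.113102 = 5.3889 rad/s.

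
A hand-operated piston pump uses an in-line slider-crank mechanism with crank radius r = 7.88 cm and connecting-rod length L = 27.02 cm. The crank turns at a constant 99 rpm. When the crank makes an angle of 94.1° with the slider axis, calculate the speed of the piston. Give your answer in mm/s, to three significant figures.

797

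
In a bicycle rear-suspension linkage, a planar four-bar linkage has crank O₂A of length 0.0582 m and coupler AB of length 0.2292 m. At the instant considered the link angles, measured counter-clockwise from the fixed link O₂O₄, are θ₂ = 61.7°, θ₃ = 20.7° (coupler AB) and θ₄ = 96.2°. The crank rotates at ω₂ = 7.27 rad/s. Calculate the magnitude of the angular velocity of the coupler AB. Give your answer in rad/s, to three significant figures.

1.08

ω₂ = 7.27 rad/s
Differentiating the loop-closure r₂e^{iθ₂}+r₃e^{iθ₃}=r₁+r₄e^{iθ₄} gives r₂ω₂e^{iθ₂}+r₃ω₃e^{iθ₃}=r₄ω₄e^{iθ₄}.
Eliminating the other unknown: ω₃ = r₂ω₂ sin(θ₄−θ₂) / [r₃ sin(θ₃−θ₄)].
Numerator sine = +0.56641; denominator sine = -0.96815.
Result = 0.0582·7.27·(+0.56641) / (0.2292·(-0.96815)) = -1.08 rad/s; magnitude 1.08 rad/s.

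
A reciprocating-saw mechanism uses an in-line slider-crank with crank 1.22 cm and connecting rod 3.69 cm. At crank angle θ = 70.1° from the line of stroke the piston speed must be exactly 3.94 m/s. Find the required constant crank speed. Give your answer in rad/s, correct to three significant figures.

For an in-line slider-crank, |v_piston| = rω|sinθ|·[1 + r cosθ/√(L² − r² sin²θ)].
With r = 0.0122 m, L = 0.0369 m, θ = 70.1°: the bracketed kinematic factor |dx/dθ| = 0.01283 m.
ω = v/|dx/dθ| = 3.94/0.01283 = 307.1 rad/s.

307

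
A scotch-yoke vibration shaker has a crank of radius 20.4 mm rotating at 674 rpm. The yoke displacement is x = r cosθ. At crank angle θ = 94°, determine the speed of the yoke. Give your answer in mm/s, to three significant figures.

ω = 70.58 rad/s (from 674 rpm).
x = r cosθ ⇒ ẋ = −rω sinθ.
|v| = rω|sinθ| = 0.0204·70.58·|sin 94°| = 1.4363 m/s = 1436.3 mm/s.

1440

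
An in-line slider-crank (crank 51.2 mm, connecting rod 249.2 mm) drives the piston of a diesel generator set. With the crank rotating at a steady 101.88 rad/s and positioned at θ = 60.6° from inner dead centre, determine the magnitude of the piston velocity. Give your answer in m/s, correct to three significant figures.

ω = 101.9 rad/s
For an in-line slider-crank, x = r cosθ + √(L² − r² sin²θ), so v = −rω sinθ·[1 + r cosθ/√(L² − r² sin²θ)].
With r = 0.0512 m, L = 0.2492 m, θ = 60.6°: √(L² − r² sin²θ) = 0.24518 m.
v = −0.0512·101.9·0.87121·[1 + 0.0512·0.49090/0.24518] = -5.0104 m/s.
|v| = 5.0104 m/s.

5.01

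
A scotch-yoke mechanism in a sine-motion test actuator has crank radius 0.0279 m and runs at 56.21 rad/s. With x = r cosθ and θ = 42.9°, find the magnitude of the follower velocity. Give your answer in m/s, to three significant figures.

1.07

ω = 56.21 rad/s
x = r cosθ ⇒ ẋ = −rω sinθ.
|v| = rω|sinθ| = 0.0279·56.21·|sin 42.9°| = 1.0675 m/s.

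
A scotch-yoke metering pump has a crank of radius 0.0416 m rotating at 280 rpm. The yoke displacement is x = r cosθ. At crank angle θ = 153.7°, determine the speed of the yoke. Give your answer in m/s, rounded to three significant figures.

0.540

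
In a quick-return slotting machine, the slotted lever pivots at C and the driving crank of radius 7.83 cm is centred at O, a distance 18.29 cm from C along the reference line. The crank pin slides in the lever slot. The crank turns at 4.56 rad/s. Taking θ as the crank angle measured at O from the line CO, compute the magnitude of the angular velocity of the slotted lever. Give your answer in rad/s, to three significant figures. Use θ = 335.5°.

1.33

ω = 4.56 rad/s
Crank pin A relative to C: A = (d + r cosθ, r sinθ); lever angle φ = atan2(r sinθ, d + r cosθ).
Differentiating tanφ: φ̇ = rω(d cosθ + r)/(d² + r² + 2dr cosθ).
d² + r² + 2dr cosθ = |CA|² = 0.0656465 m²;  d cosθ + r = +0.24473 m.
|ω_lever| = |0.0783·4.56·+0.24473| / 0.0656465 = 1.3311 rad/s.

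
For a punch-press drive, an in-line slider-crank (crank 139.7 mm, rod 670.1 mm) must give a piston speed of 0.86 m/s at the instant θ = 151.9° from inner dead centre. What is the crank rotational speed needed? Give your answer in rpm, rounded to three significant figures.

153

For an in-line slider-crank, |v_piston| = rω|sinθ|·[1 + r cosθ/√(L² − r² sin²θ)].
With r = 0.1397 m, L = 0.6701 m, θ = 151.9°: the bracketed kinematic factor |dx/dθ| = 0.053641 m.
ω = v/|dx/dθ| = 0.86/0.053641 = 16.033 rad/s.
N = 60ω/(2π) = 153.1 rpm.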